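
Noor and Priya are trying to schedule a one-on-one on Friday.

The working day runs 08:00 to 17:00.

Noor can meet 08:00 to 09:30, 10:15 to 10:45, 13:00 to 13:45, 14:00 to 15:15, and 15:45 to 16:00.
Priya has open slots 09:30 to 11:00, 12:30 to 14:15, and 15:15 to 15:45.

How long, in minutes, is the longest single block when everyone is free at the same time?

45 minutes

Noor ∩ Priya: 10:15–10:45, 13:00–13:45, 14:00–14:15.
Common window lengths: 30, 45, 15 min; longest is 45.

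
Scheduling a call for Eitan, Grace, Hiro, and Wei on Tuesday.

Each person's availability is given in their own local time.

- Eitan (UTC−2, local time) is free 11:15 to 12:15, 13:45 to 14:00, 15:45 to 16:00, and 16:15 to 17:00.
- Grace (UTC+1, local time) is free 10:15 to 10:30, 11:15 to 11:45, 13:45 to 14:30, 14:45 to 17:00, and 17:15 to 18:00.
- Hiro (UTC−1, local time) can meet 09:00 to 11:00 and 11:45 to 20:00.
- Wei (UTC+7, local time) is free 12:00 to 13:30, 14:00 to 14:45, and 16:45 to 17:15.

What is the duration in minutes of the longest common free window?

Eitan → UTC: 13:15–14:15, 15:45–16:00, 17:45–18:00, 18:15–19:00.
Grace → UTC: 09:15–09:30, 10:15–10:45, 12:45–13:30, 13:45–16:00, 16:15–17:00.
Hiro → UTC: 10:00–12:00, 12:45–21:00.
Wei → UTC: 05:00–06:30, 07:00–07:45, 09:45–10:15.
Eitan ∩ Grace: 13:15–13:30, 13:45–14:15, 15:45–16:00.
Eitan ∩ Grace ∩ Hiro: 13:15–13:30, 13:45–14:15, 15:45–16:00.
Eitan ∩ Grace ∩ Hiro ∩ Wei: (none).
No common window.

0 minutes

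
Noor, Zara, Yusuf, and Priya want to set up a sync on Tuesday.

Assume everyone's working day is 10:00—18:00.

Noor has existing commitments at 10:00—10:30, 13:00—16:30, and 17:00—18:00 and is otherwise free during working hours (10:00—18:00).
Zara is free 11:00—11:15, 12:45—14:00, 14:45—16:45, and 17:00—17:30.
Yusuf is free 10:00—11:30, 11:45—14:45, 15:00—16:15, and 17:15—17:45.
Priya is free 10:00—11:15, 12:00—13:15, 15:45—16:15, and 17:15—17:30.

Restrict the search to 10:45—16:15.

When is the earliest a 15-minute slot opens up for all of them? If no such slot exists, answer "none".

Noor free within 10:00–18:00: 10:30–13:00, 16:30–17:00.
Noor ∩ Zara: 11:00–11:15, 12:45–13:00, 16:30–16:45.
Noor ∩ Zara ∩ Yusuf: 11:00–11:15, 12:45–13:00.
Noor ∩ Zara ∩ Yusuf ∩ Priya: 11:00–11:15, 12:45–13:00.
Restricted to 10:45–16:15: 11:00–11:15, 12:45–13:00.
Windows ≥ 15 min: 11:00–11:15, 12:45–13:00.
Earliest such window starts at 11:00.

11:00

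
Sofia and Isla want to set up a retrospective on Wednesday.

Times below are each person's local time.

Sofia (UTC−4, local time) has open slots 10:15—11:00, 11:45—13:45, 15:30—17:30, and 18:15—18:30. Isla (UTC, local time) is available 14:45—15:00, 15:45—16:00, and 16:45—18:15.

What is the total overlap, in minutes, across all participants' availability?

90 minutes

Sofia → UTC: 14:15–15:00, 15:45–17:45, 19:30–21:30, 22:15–22:30.
Isla → UTC: 14:45–15:00, 15:45–16:00, 16:45–18:15.
Sofia ∩ Isla: 14:45–15:00, 15:45–16:00, 16:45–17:45.
Total common minutes: 15 + 15 + 60 = 90.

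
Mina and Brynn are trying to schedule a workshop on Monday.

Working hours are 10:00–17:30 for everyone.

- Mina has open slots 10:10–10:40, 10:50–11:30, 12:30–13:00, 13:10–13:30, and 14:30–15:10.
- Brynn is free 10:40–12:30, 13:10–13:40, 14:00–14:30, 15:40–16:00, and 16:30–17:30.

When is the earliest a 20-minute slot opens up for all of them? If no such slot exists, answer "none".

10:50

Mina ∩ Brynn: 10:50–11:30, 13:10–13:30.
Windows ≥ 20 min: 10:50–11:30, 13:10–13:30.
Earliest such window starts at 10:50.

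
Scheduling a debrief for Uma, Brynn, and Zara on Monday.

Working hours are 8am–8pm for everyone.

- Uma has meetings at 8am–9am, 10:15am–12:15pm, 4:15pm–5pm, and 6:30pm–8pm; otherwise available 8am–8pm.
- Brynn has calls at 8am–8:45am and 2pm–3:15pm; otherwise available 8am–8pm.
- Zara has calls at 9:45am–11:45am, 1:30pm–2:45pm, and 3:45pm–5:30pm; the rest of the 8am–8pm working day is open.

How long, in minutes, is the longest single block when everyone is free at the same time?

Uma free within 08:00–20:00: 09:00–10:15, 12:15–16:15, 17:00–18:30.
Brynn free within 08:00–20:00: 08:45–14:00, 15:15–20:00.
Zara free within 08:00–20:00: 08:00–09:45, 11:45–13:30, 14:45–15:45, 17:30–20:00.
Uma ∩ Brynn: 09:00–10:15, 12:15–14:00, 15:15–16:15, 17:00–18:30.
Uma ∩ Brynn ∩ Zara: 09:00–09:45, 12:15–13:30, 15:15–15:45, 17:30–18:30.
Common window lengths: 45, 75, 30, 60 min; longest is 75.

75 minutes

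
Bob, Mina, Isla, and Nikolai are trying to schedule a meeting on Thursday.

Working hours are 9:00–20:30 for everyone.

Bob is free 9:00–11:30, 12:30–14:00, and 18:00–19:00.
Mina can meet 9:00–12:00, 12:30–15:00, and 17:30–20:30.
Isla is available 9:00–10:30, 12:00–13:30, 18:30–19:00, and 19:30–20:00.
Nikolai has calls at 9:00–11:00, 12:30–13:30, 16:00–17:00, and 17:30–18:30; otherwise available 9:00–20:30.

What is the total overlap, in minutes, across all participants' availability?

30 minutes

Nikolai free within 09:00–20:30: 11:00–12:30, 13:30–16:00, 17:00–17:30, 18:30–20:30.
Bob ∩ Mina: 09:00–11:30, 12:30–14:00, 18:00–19:00.
Bob ∩ Mina ∩ Isla: 09:00–10:30, 12:30–13:30, 18:30–19:00.
Bob ∩ Mina ∩ Isla ∩ Nikolai: 18:30–19:00.
Total common minutes: 30.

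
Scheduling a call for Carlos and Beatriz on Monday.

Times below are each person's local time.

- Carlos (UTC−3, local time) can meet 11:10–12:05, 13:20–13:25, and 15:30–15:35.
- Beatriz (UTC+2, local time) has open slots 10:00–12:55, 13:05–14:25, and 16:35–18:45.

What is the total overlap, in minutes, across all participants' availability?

Carlos → UTC: 14:10–15:05, 16:20–16:25, 18:30–18:35.
Beatriz → UTC: 08:00–10:55, 11:05–12:25, 14:35–16:45.
Carlos ∩ Beatriz: 14:35–15:05, 16:20–16:25.
Total common minutes: 30 + 5 = 35.

35 minutes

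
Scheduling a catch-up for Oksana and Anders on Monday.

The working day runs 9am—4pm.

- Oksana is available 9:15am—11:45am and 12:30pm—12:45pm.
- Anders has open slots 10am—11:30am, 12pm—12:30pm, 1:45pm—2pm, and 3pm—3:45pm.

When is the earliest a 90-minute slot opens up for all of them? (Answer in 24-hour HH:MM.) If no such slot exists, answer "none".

Oksana ∩ Anders: 10:00–11:30.
Windows ≥ 90 min: 10:00–11:30.
Earliest such window starts at 10:00.

10:00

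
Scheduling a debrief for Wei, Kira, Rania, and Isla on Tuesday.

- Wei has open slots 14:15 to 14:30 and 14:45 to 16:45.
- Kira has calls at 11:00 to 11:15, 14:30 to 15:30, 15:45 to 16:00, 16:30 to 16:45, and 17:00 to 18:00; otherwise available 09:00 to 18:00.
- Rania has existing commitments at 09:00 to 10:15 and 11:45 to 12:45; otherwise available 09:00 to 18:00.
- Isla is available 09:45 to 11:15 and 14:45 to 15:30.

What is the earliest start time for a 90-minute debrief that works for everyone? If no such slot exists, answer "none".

Kira free within 09:00–18:00: 09:00–11:00, 11:15–14:30, 15:30–15:45, 16:00–16:30, 16:45–17:00.
Rania free within 09:00–18:00: 10:15–11:45, 12:45–18:00.
Wei ∩ Kira: 14:15–14:30, 15:30–15:45, 16:00–16:30.
Wei ∩ Kira ∩ Rania: 14:15–14:30, 15:30–15:45, 16:00–16:30.
Wei ∩ Kira ∩ Rania ∩ Isla: (none).
Windows ≥ 90 min: (none).

none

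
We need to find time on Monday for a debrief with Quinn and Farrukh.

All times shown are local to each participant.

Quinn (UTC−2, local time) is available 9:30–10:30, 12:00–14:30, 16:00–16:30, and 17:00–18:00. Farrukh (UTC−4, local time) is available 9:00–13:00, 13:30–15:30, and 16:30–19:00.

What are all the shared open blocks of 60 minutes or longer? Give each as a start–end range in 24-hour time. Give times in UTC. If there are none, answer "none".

14:00–16:30

Quinn → UTC: 11:30–12:30, 14:00–16:30, 18:00–18:30, 19:00–20:00.
Farrukh → UTC: 13:00–17:00, 17:30–19:30, 20:30–23:00.
Quinn ∩ Farrukh: 14:00–16:30, 18:00–18:30, 19:00–19:30.
Windows ≥ 60 min: 14:00–16:30.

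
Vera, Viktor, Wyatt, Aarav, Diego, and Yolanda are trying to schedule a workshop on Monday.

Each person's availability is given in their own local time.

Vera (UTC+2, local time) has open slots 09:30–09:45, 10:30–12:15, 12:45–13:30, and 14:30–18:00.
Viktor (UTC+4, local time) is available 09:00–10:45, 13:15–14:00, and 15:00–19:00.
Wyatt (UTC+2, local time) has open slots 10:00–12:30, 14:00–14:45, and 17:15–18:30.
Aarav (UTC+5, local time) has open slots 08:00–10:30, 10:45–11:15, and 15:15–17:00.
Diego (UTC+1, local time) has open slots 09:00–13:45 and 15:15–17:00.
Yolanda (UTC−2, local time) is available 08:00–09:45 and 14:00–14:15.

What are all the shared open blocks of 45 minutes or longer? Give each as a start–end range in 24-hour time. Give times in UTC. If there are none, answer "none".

Vera → UTC: 07:30–07:45, 08:30–10:15, 10:45–11:30, 12:30–16:00.
Viktor → UTC: 05:00–06:45, 09:15–10:00, 11:00–15:00.
Wyatt → UTC: 08:00–10:30, 12:00–12:45, 15:15–16:30.
Aarav → UTC: 03:00–05:30, 05:45–06:15, 10:15–12:00.
Diego → UTC: 08:00–12:45, 14:15–16:00.
Yolanda → UTC: 10:00–11:45, 16:00–16:15.
Vera ∩ Viktor: 09:15–10:00, 11:00–11:30, 12:30–15:00.
Vera ∩ Viktor ∩ Wyatt: 09:15–10:00, 12:30–12:45.
Vera ∩ Viktor ∩ Wyatt ∩ Aarav: (none).
Vera ∩ Viktor ∩ Wyatt ∩ Aarav ∩ Diego: (none).
Vera ∩ Viktor ∩ Wyatt ∩ Aarav ∩ Diego ∩ Yolanda: (none).
Windows ≥ 45 min: (none).

none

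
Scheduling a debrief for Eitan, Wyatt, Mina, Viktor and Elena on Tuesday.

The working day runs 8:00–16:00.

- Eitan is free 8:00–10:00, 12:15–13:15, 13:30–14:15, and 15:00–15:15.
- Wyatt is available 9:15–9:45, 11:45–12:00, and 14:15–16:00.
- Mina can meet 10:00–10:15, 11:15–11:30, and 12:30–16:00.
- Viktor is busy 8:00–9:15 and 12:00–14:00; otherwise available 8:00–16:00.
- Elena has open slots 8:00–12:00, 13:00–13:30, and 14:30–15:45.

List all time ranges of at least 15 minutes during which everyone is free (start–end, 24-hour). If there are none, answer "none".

15:00–15:15

Viktor free within 08:00–16:00: 09:15–12:00, 14:00–16:00.
Eitan ∩ Wyatt: 09:15–09:45, 15:00–15:15.
Eitan ∩ Wyatt ∩ Mina: 15:00–15:15.
Eitan ∩ Wyatt ∩ Mina ∩ Viktor: 15:00–15:15.
Eitan ∩ Wyatt ∩ Mina ∩ Viktor ∩ Elena: 15:00–15:15.
Windows ≥ 15 min: 15:00–15:15.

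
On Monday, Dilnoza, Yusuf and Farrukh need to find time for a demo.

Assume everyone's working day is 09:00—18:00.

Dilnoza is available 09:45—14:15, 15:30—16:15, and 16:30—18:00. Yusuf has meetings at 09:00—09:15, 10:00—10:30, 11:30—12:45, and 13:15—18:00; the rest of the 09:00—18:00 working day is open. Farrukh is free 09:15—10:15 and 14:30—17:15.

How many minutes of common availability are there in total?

15 minutes

Yusuf free within 09:00–18:00: 09:15–10:00, 10:30–11:30, 12:45–13:15.
Dilnoza ∩ Yusuf: 09:45–10:00, 10:30–11:30, 12:45–13:15.
Dilnoza ∩ Yusuf ∩ Farrukh: 09:45–10:00.
Total common minutes: 15.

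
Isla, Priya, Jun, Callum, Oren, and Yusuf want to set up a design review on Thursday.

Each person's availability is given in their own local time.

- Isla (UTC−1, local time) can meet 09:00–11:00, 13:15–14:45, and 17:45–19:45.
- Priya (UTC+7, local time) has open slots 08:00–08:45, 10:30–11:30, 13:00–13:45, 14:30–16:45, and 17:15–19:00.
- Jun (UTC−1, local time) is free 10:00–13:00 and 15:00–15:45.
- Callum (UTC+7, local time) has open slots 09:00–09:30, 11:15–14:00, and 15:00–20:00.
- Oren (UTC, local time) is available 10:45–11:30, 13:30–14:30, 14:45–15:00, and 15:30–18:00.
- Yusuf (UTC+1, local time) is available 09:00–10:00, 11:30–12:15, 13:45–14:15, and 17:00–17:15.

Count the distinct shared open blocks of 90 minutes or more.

0

Isla → UTC: 10:00–12:00, 14:15–15:45, 18:45–20:45.
Priya → UTC: 01:00–01:45, 03:30–04:30, 06:00–06:45, 07:30–09:45, 10:15–12:00.
Jun → UTC: 11:00–14:00, 16:00–16:45.
Callum → UTC: 02:00–02:30, 04:15–07:00, 08:00–13:00.
Oren → UTC: 10:45–11:30, 13:30–14:30, 14:45–15:00, 15:30–18:00.
Yusuf → UTC: 08:00–09:00, 10:30–11:15, 12:45–13:15, 16:00–16:15.
Isla ∩ Priya: 10:15–12:00.
Isla ∩ Priya ∩ Jun: 11:00–12:00.
Isla ∩ Priya ∩ Jun ∩ Callum: 11:00–12:00.
Isla ∩ Priya ∩ Jun ∩ Callum ∩ Oren: 11:00–11:30.
Isla ∩ Priya ∩ Jun ∩ Callum ∩ Oren ∩ Yusuf: 11:00–11:15.
Windows ≥ 90 min: (none).
That's 0 windows.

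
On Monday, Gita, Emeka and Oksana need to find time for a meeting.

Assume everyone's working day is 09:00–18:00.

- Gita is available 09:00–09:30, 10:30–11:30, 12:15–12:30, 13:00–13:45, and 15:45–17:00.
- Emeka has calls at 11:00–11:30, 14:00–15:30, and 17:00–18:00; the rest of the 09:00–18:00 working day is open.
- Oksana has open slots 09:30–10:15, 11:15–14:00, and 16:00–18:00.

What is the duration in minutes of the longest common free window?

Emeka free within 09:00–18:00: 09:00–11:00, 11:30–14:00, 15:30–17:00.
Gita ∩ Emeka: 09:00–09:30, 10:30–11:00, 12:15–12:30, 13:00–13:45, 15:45–17:00.
Gita ∩ Emeka ∩ Oksana: 12:15–12:30, 13:00–13:45, 16:00–17:00.
Common window lengths: 15, 45, 60 min; longest is 60.

60 minutes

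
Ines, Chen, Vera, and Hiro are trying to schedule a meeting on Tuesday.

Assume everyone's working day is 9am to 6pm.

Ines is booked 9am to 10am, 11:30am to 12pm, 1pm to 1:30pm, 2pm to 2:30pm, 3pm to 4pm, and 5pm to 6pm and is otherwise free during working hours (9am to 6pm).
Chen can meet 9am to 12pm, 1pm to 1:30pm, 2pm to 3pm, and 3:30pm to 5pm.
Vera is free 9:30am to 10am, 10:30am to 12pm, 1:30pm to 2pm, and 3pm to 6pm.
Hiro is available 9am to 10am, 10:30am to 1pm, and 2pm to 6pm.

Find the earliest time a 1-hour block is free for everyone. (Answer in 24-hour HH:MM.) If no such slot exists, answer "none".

Ines free within 09:00–18:00: 10:00–11:30, 12:00–13:00, 13:30–14:00, 14:30–15:00, 16:00–17:00.
Ines ∩ Chen: 10:00–11:30, 14:30–15:00, 16:00–17:00.
Ines ∩ Chen ∩ Vera: 10:30–11:30, 16:00–17:00.
Ines ∩ Chen ∩ Vera ∩ Hiro: 10:30–11:30, 16:00–17:00.
Windows ≥ 60 min: 10:30–11:30, 16:00–17:00.
Earliest such window starts at 10:30.

10:30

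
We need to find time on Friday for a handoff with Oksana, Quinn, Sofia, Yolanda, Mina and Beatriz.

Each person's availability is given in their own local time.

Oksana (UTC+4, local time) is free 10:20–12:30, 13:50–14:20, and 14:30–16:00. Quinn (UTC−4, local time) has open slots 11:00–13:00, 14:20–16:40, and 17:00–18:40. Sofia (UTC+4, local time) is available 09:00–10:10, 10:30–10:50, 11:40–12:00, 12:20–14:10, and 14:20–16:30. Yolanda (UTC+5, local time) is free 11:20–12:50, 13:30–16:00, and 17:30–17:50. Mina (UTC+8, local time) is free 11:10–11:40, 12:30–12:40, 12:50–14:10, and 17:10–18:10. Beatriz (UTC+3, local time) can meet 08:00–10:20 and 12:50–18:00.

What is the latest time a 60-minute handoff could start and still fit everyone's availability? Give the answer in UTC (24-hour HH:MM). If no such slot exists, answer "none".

none

Oksana → UTC: 06:20–08:30, 09:50–10:20, 10:30–12:00.
Quinn → UTC: 15:00–17:00, 18:20–20:40, 21:00–22:40.
Sofia → UTC: 05:00–06:10, 06:30–06:50, 07:40–08:00, 08:20–10:10, 10:20–12:30.
Yolanda → UTC: 06:20–07:50, 08:30–11:00, 12:30–12:50.
Mina → UTC: 03:10–03:40, 04:30–04:40, 04:50–06:10, 09:10–10:10.
Beatriz → UTC: 05:00–07:20, 09:50–15:00.
Oksana ∩ Quinn: (none).
Oksana ∩ Quinn ∩ Sofia: (none).
Oksana ∩ Quinn ∩ Sofia ∩ Yolanda: (none).
Oksana ∩ Quinn ∩ Sofia ∩ Yolanda ∩ Mina: (none).
Oksana ∩ Quinn ∩ Sofia ∩ Yolanda ∩ Mina ∩ Beatriz: (none).
Windows ≥ 60 min: (none).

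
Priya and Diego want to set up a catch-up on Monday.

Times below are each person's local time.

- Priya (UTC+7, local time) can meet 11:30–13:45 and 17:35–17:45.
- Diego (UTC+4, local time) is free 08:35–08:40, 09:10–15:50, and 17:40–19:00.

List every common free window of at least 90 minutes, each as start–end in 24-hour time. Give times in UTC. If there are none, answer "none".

05:10–06:45

Priya → UTC: 04:30–06:45, 10:35–10:45.
Diego → UTC: 04:35–04:40, 05:10–11:50, 13:40–15:00.
Priya ∩ Diego: 04:35–04:40, 05:10–06:45, 10:35–10:45.
Windows ≥ 90 min: 05:10–06:45.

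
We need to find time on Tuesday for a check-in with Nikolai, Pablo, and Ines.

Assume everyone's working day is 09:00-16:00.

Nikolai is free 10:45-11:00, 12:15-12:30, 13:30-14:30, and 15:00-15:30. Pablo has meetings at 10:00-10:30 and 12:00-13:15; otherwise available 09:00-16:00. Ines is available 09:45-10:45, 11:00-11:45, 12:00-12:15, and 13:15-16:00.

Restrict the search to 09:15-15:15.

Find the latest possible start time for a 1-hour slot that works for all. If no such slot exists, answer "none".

13:30

Pablo free within 09:00–16:00: 09:00–10:00, 10:30–12:00, 13:15–16:00.
Nikolai ∩ Pablo: 10:45–11:00, 13:30–14:30, 15:00–15:30.
Nikolai ∩ Pablo ∩ Ines: 13:30–14:30, 15:00–15:30.
Restricted to 09:15–15:15: 13:30–14:30, 15:00–15:15.
Windows ≥ 60 min: 13:30–14:30.
Latest start in the last window 13:30–14:30 is 14:30 − 60 min = 13:30.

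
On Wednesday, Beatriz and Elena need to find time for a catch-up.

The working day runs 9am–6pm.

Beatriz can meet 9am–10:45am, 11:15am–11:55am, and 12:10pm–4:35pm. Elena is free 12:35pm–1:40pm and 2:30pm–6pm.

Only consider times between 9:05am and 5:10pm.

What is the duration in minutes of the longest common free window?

Beatriz ∩ Elena: 12:35–13:40, 14:30–16:35.
Restricted to 09:05–17:10: 12:35–13:40, 14:30–16:35.
Common window lengths: 65, 125 min; longest is 125.

125 minutes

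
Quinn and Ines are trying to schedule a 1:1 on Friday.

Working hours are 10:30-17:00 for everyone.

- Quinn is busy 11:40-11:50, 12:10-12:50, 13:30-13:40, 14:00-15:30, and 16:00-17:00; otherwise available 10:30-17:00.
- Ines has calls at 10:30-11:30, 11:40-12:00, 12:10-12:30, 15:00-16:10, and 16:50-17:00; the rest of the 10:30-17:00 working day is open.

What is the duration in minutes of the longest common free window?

40 minutes

Quinn free within 10:30–17:00: 10:30–11:40, 11:50–12:10, 12:50–13:30, 13:40–14:00, 15:30–16:00.
Ines free within 10:30–17:00: 11:30–11:40, 12:00–12:10, 12:30–15:00, 16:10–16:50.
Quinn ∩ Ines: 11:30–11:40, 12:00–12:10, 12:50–13:30, 13:40–14:00.
Common window lengths: 10, 10, 40, 20 min; longest is 40.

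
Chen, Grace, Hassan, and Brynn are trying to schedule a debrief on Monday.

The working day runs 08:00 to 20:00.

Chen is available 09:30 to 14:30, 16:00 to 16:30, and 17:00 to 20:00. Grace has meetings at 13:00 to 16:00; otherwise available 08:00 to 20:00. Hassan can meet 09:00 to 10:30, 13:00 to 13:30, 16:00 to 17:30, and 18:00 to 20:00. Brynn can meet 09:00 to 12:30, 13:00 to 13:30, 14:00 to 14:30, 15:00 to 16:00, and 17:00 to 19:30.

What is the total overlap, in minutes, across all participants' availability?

Grace free within 08:00–20:00: 08:00–13:00, 16:00–20:00.
Chen ∩ Grace: 09:30–13:00, 16:00–16:30, 17:00–20:00.
Chen ∩ Grace ∩ Hassan: 09:30–10:30, 16:00–16:30, 17:00–17:30, 18:00–20:00.
Chen ∩ Grace ∩ Hassan ∩ Brynn: 09:30–10:30, 17:00–17:30, 18:00–19:30.
Total common minutes: 60 + 30 + 90 = 180.

180 minutes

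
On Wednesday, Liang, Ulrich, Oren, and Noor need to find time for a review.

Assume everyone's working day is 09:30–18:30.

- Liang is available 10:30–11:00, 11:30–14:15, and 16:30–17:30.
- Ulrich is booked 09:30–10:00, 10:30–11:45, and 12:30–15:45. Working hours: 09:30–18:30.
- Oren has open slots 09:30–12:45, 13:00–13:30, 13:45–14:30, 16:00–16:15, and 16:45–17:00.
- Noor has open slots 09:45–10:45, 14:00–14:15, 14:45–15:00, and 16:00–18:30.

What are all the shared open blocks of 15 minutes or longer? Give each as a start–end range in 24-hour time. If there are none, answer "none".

Ulrich free within 09:30–18:30: 10:00–10:30, 11:45–12:30, 15:45–18:30.
Liang ∩ Ulrich: 11:45–12:30, 16:30–17:30.
Liang ∩ Ulrich ∩ Oren: 11:45–12:30, 16:45–17:00.
Liang ∩ Ulrich ∩ Oren ∩ Noor: 16:45–17:00.
Windows ≥ 15 min: 16:45–17:00.

16:45–17:00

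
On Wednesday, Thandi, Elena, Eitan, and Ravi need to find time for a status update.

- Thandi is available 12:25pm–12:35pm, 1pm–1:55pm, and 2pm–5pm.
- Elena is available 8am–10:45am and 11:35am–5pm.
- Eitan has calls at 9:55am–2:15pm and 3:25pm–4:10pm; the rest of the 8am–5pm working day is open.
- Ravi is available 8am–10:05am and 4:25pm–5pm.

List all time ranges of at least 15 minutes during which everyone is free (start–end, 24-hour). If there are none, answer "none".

16:25–17:00

Eitan free within 08:00–17:00: 08:00–09:55, 14:15–15:25, 16:10–17:00.
Thandi ∩ Elena: 12:25–12:35, 13:00–13:55, 14:00–17:00.
Thandi ∩ Elena ∩ Eitan: 14:15–15:25, 16:10–17:00.
Thandi ∩ Elena ∩ Eitan ∩ Ravi: 16:25–17:00.
Windows ≥ 15 min: 16:25–17:00.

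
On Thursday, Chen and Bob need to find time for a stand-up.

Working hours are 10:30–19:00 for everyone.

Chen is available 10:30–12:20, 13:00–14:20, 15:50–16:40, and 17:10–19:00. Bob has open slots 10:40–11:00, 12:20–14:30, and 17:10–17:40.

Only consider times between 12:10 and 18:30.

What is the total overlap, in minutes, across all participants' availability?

Chen ∩ Bob: 10:40–11:00, 13:00–14:20, 17:10–17:40.
Restricted to 12:10–18:30: 13:00–14:20, 17:10–17:40.
Total common minutes: 80 + 30 = 110.

110 minutes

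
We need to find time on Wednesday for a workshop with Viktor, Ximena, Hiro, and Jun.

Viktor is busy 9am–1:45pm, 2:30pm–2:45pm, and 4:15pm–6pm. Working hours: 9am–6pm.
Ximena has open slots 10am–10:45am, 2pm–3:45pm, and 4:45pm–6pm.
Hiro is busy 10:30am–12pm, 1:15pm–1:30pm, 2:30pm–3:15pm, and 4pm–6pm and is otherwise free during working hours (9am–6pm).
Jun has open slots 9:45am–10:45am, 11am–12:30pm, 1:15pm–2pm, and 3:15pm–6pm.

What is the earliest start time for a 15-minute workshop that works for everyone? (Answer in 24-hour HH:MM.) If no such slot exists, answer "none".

Viktor free within 09:00–18:00: 13:45–14:30, 14:45–16:15.
Hiro free within 09:00–18:00: 09:00–10:30, 12:00–13:15, 13:30–14:30, 15:15–16:00.
Viktor ∩ Ximena: 14:00–14:30, 14:45–15:45.
Viktor ∩ Ximena ∩ Hiro: 14:00–14:30, 15:15–15:45.
Viktor ∩ Ximena ∩ Hiro ∩ Jun: 15:15–15:45.
Windows ≥ 15 min: 15:15–15:45.
Earliest such window starts at 15:15.

15:15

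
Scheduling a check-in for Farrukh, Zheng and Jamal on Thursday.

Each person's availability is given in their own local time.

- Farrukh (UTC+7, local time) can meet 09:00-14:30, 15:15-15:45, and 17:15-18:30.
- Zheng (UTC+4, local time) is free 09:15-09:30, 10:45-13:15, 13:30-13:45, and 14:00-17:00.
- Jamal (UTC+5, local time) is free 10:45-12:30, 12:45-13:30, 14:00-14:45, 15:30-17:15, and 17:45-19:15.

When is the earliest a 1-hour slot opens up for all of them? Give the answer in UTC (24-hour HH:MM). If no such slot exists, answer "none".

Farrukh → UTC: 02:00–07:30, 08:15–08:45, 10:15–11:30.
Zheng → UTC: 05:15–05:30, 06:45–09:15, 09:30–09:45, 10:00–13:00.
Jamal → UTC: 05:45–07:30, 07:45–08:30, 09:00–09:45, 10:30–12:15, 12:45–14:15.
Farrukh ∩ Zheng: 05:15–05:30, 06:45–07:30, 08:15–08:45, 10:15–11:30.
Farrukh ∩ Zheng ∩ Jamal: 06:45–07:30, 08:15–08:30, 10:30–11:30.
Windows ≥ 60 min: 10:30–11:30.
Earliest such window starts at 10:30.

10:30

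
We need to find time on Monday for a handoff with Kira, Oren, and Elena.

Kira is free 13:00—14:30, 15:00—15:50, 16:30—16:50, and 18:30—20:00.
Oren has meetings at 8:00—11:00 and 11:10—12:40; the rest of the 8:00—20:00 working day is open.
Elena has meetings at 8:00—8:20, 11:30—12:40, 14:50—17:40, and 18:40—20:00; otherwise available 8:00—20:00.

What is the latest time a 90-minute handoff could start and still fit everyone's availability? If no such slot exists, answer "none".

13:00

Oren free within 08:00–20:00: 11:00–11:10, 12:40–20:00.
Elena free within 08:00–20:00: 08:20–11:30, 12:40–14:50, 17:40–18:40.
Kira ∩ Oren: 13:00–14:30, 15:00–15:50, 16:30–16:50, 18:30–20:00.
Kira ∩ Oren ∩ Elena: 13:00–14:30, 18:30–18:40.
Windows ≥ 90 min: 13:00–14:30.
Latest start in the last window 13:00–14:30 is 14:30 − 90 min = 13:00.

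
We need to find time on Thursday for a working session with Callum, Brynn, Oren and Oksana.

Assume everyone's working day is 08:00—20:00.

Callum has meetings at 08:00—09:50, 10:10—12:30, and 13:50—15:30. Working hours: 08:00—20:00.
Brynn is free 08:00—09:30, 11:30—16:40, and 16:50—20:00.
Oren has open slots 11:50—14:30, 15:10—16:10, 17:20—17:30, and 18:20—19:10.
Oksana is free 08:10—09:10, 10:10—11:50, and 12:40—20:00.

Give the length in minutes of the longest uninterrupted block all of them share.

Callum free within 08:00–20:00: 09:50–10:10, 12:30–13:50, 15:30–20:00.
Callum ∩ Brynn: 12:30–13:50, 15:30–16:40, 16:50–20:00.
Callum ∩ Brynn ∩ Oren: 12:30–13:50, 15:30–16:10, 17:20–17:30, 18:20–19:10.
Callum ∩ Brynn ∩ Oren ∩ Oksana: 12:40–13:50, 15:30–16:10, 17:20–17:30, 18:20–19:10.
Common window lengths: 70, 40, 10, 50 min; longest is 70.

70 minutes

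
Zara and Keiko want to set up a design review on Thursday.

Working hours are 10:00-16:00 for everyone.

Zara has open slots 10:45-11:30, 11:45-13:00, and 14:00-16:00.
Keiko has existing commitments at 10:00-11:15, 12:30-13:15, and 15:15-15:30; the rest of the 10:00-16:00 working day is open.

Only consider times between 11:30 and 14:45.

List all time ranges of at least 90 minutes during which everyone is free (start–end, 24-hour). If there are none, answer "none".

Keiko free within 10:00–16:00: 11:15–12:30, 13:15–15:15, 15:30–16:00.
Zara ∩ Keiko: 11:15–11:30, 11:45–12:30, 14:00–15:15, 15:30–16:00.
Restricted to 11:30–14:45: 11:45–12:30, 14:00–14:45.
Windows ≥ 90 min: (none).

none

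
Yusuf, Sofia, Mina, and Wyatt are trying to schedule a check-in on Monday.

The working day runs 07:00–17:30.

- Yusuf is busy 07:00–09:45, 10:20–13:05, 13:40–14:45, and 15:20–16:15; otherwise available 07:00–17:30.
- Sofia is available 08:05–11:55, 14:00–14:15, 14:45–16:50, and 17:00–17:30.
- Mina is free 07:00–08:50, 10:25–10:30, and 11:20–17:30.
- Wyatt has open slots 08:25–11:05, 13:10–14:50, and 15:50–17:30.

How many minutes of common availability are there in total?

Yusuf free within 07:00–17:30: 09:45–10:20, 13:05–13:40, 14:45–15:20, 16:15–17:30.
Yusuf ∩ Sofia: 09:45–10:20, 14:45–15:20, 16:15–16:50, 17:00–17:30.
Yusuf ∩ Sofia ∩ Mina: 14:45–15:20, 16:15–16:50, 17:00–17:30.
Yusuf ∩ Sofia ∩ Mina ∩ Wyatt: 14:45–14:50, 16:15–16:50, 17:00–17:30.
Total common minutes: 5 + 35 + 30 = 70.

70 minutes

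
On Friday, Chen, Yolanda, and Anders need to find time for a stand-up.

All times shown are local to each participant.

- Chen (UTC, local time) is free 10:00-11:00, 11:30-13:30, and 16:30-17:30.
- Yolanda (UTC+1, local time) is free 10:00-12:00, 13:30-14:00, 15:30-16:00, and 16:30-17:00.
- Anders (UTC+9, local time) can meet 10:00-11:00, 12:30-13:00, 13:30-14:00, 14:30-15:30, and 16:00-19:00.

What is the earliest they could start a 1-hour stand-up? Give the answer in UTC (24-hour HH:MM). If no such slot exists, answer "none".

none

Chen → UTC: 10:00–11:00, 11:30–13:30, 16:30–17:30.
Yolanda → UTC: 09:00–11:00, 12:30–13:00, 14:30–15:00, 15:30–16:00.
Anders → UTC: 01:00–02:00, 03:30–04:00, 04:30–05:00, 05:30–06:30, 07:00–10:00.
Chen ∩ Yolanda: 10:00–11:00, 12:30–13:00.
Chen ∩ Yolanda ∩ Anders: (none).
Windows ≥ 60 min: (none).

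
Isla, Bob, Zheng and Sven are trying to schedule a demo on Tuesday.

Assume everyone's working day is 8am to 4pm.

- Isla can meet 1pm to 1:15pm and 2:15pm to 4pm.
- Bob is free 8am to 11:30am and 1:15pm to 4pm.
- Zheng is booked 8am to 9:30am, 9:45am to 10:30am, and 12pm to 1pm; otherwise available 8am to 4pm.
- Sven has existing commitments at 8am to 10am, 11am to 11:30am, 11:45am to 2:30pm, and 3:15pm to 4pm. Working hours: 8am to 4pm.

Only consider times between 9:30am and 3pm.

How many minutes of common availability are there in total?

Zheng free within 08:00–16:00: 09:30–09:45, 10:30–12:00, 13:00–16:00.
Sven free within 08:00–16:00: 10:00–11:00, 11:30–11:45, 14:30–15:15.
Isla ∩ Bob: 14:15–16:00.
Isla ∩ Bob ∩ Zheng: 14:15–16:00.
Isla ∩ Bob ∩ Zheng ∩ Sven: 14:30–15:15.
Restricted to 09:30–15:00: 14:30–15:00.
Total common minutes: 30.

30 minutes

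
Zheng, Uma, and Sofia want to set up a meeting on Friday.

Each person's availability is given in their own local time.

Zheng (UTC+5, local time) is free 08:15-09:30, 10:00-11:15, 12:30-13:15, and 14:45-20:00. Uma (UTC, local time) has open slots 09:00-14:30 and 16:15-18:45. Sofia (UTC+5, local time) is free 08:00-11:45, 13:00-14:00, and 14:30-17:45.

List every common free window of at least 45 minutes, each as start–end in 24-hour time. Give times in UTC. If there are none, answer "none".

Zheng → UTC: 03:15–04:30, 05:00–06:15, 07:30–08:15, 09:45–15:00.
Uma → UTC: 09:00–14:30, 16:15–18:45.
Sofia → UTC: 03:00–06:45, 08:00–09:00, 09:30–12:45.
Zheng ∩ Uma: 09:45–14:30.
Zheng ∩ Uma ∩ Sofia: 09:45–12:45.
Windows ≥ 45 min: 09:45–12:45.

09:45–12:45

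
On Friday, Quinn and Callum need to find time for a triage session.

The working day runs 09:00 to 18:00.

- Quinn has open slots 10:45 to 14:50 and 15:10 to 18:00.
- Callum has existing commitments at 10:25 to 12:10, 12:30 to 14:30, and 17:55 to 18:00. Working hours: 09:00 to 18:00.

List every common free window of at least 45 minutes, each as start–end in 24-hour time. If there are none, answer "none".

15:10–17:55

Callum free within 09:00–18:00: 09:00–10:25, 12:10–12:30, 14:30–17:55.
Quinn ∩ Callum: 12:10–12:30, 14:30–14:50, 15:10–17:55.
Windows ≥ 45 min: 15:10–17:55.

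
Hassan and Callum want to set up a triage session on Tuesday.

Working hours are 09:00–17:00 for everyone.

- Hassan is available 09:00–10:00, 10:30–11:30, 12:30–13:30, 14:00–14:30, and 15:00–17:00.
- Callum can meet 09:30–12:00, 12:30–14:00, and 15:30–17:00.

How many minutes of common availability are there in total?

Hassan ∩ Callum: 09:30–10:00, 10:30–11:30, 12:30–13:30, 15:30–17:00.
Total common minutes: 30 + 60 + 60 + 90 = 240.

240 minutes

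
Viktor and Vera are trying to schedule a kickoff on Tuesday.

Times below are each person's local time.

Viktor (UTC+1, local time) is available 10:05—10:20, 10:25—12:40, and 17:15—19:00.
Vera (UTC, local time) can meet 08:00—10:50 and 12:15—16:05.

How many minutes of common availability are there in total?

100 minutes

Viktor → UTC: 09:05–09:20, 09:25–11:40, 16:15–18:00.
Vera → UTC: 08:00–10:50, 12:15–16:05.
Viktor ∩ Vera: 09:05–09:20, 09:25–10:50.
Total common minutes: 15 + 85 = 100.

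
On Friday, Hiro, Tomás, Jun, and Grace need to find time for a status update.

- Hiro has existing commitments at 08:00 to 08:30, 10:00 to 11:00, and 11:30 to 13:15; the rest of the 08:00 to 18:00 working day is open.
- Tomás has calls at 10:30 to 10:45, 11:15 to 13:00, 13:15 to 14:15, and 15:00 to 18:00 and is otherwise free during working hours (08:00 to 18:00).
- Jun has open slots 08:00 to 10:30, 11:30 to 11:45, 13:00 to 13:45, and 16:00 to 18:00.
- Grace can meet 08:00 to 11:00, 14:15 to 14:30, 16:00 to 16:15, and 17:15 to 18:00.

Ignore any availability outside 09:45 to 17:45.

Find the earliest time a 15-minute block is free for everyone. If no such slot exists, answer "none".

09:45

Hiro free within 08:00–18:00: 08:30–10:00, 11:00–11:30, 13:15–18:00.
Tomás free within 08:00–18:00: 08:00–10:30, 10:45–11:15, 13:00–13:15, 14:15–15:00.
Hiro ∩ Tomás: 08:30–10:00, 11:00–11:15, 14:15–15:00.
Hiro ∩ Tomás ∩ Jun: 08:30–10:00.
Hiro ∩ Tomás ∩ Jun ∩ Grace: 08:30–10:00.
Restricted to 09:45–17:45: 09:45–10:00.
Windows ≥ 15 min: 09:45–10:00.
Earliest such window starts at 09:45.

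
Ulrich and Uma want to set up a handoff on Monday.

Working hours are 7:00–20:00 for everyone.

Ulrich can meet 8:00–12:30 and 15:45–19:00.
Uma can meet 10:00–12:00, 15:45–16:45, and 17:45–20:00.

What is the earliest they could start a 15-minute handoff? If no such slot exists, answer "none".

10:00

Ulrich ∩ Uma: 10:00–12:00, 15:45–16:45, 17:45–19:00.
Windows ≥ 15 min: 10:00–12:00, 15:45–16:45, 17:45–19:00.
Earliest such window starts at 10:00.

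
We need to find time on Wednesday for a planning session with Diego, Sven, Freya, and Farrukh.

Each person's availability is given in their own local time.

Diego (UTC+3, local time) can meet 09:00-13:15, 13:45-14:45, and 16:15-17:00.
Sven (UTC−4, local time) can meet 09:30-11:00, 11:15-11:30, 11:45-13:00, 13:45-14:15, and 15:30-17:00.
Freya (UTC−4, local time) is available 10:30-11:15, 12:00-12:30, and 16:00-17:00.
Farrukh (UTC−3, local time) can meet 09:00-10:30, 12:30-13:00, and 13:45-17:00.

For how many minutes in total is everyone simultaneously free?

Diego → UTC: 06:00–10:15, 10:45–11:45, 13:15–14:00.
Sven → UTC: 13:30–15:00, 15:15–15:30, 15:45–17:00, 17:45–18:15, 19:30–21:00.
Freya → UTC: 14:30–15:15, 16:00–16:30, 20:00–21:00.
Farrukh → UTC: 12:00–13:30, 15:30–16:00, 16:45–20:00.
Diego ∩ Sven: 13:30–14:00.
Diego ∩ Sven ∩ Freya: (none).
Diego ∩ Sven ∩ Freya ∩ Farrukh: (none).
Total common minutes: 0.

0 minutes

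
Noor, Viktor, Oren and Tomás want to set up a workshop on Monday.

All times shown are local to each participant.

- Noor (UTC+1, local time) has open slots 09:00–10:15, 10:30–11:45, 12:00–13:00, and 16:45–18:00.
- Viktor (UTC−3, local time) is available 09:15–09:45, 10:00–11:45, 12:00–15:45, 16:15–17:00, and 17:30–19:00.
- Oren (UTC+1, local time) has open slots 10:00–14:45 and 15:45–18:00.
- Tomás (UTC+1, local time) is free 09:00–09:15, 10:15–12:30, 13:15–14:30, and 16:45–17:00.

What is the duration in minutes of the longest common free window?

Noor → UTC: 08:00–09:15, 09:30–10:45, 11:00–12:00, 15:45–17:00.
Viktor → UTC: 12:15–12:45, 13:00–14:45, 15:00–18:45, 19:15–20:00, 20:30–22:00.
Oren → UTC: 09:00–13:45, 14:45–17:00.
Tomás → UTC: 08:00–08:15, 09:15–11:30, 12:15–13:30, 15:45–16:00.
Noor ∩ Viktor: 15:45–17:00.
Noor ∩ Viktor ∩ Oren: 15:45–17:00.
Noor ∩ Viktor ∩ Oren ∩ Tomás: 15:45–16:00.
Single common window of 15 minutes.

15 minutes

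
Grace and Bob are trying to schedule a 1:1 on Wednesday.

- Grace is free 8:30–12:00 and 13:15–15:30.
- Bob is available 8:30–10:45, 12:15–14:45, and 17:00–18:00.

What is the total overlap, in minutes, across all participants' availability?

225 minutes

Grace ∩ Bob: 08:30–10:45, 13:15–14:45.
Total common minutes: 135 + 90 = 225.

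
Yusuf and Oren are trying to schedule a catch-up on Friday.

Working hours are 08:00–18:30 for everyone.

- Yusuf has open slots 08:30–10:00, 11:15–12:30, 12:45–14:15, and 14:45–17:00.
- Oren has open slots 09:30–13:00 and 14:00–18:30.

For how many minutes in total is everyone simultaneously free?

Yusuf ∩ Oren: 09:30–10:00, 11:15–12:30, 12:45–13:00, 14:00–14:15, 14:45–17:00.
Total common minutes: 30 + 75 + 15 + 15 + 135 = 270.

270 minutes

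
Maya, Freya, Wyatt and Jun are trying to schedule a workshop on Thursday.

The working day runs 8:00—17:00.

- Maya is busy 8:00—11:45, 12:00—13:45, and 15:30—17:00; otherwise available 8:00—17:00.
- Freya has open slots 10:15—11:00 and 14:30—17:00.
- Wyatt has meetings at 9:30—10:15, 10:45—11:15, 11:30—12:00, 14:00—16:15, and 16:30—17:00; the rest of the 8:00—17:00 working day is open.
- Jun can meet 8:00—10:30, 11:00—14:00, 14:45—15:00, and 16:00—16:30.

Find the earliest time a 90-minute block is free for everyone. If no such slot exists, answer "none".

none

Maya free within 08:00–17:00: 11:45–12:00, 13:45–15:30.
Wyatt free within 08:00–17:00: 08:00–09:30, 10:15–10:45, 11:15–11:30, 12:00–14:00, 16:15–16:30.
Maya ∩ Freya: 14:30–15:30.
Maya ∩ Freya ∩ Wyatt: (none).
Maya ∩ Freya ∩ Wyatt ∩ Jun: (none).
Windows ≥ 90 min: (none).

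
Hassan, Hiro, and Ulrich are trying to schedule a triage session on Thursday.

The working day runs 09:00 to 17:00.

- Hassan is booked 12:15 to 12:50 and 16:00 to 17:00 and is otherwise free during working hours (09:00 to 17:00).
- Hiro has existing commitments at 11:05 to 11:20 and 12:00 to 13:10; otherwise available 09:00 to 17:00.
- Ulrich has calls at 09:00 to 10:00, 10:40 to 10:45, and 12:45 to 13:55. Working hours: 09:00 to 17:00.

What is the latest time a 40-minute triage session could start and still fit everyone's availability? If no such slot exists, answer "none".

15:20

Hassan free within 09:00–17:00: 09:00–12:15, 12:50–16:00.
Hiro free within 09:00–17:00: 09:00–11:05, 11:20–12:00, 13:10–17:00.
Ulrich free within 09:00–17:00: 10:00–10:40, 10:45–12:45, 13:55–17:00.
Hassan ∩ Hiro: 09:00–11:05, 11:20–12:00, 13:10–16:00.
Hassan ∩ Hiro ∩ Ulrich: 10:00–10:40, 10:45–11:05, 11:20–12:00, 13:55–16:00.
Windows ≥ 40 min: 10:00–10:40, 11:20–12:00, 13:55–16:00.
Latest start in the last window 13:55–16:00 is 16:00 − 40 min = 15:20.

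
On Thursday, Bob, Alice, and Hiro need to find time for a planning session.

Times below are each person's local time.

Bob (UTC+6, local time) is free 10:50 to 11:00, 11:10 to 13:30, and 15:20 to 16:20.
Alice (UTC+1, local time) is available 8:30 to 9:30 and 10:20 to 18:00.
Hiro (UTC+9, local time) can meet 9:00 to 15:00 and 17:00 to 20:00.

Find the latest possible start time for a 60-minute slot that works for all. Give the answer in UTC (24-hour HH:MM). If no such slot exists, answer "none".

Bob → UTC: 04:50–05:00, 05:10–07:30, 09:20–10:20.
Alice → UTC: 07:30–08:30, 09:20–17:00.
Hiro → UTC: 00:00–06:00, 08:00–11:00.
Bob ∩ Alice: 09:20–10:20.
Bob ∩ Alice ∩ Hiro: 09:20–10:20.
Windows ≥ 60 min: 09:20–10:20.
Latest start in the last window 09:20–10:20 is 10:20 − 60 min = 09:20.

09:20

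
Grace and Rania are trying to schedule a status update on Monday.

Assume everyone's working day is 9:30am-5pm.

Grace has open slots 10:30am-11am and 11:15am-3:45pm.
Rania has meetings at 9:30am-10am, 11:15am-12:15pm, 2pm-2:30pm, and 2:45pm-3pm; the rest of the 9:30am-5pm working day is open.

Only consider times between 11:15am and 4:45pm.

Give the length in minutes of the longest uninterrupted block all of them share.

105 minutes

Rania free within 09:30–17:00: 10:00–11:15, 12:15–14:00, 14:30–14:45, 15:00–17:00.
Grace ∩ Rania: 10:30–11:00, 12:15–14:00, 14:30–14:45, 15:00–15:45.
Restricted to 11:15–16:45: 12:15–14:00, 14:30–14:45, 15:00–15:45.
Common window lengths: 105, 15, 45 min; longest is 105.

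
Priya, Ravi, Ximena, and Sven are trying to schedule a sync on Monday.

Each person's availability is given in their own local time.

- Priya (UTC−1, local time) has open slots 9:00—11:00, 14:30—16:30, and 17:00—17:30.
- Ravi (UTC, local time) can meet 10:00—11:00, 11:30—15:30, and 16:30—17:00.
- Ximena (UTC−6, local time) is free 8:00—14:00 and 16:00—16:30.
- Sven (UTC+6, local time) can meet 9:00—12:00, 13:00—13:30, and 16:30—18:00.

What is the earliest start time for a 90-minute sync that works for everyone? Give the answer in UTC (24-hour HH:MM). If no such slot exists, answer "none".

Priya → UTC: 10:00–12:00, 15:30–17:30, 18:00–18:30.
Ravi → UTC: 10:00–11:00, 11:30–15:30, 16:30–17:00.
Ximena → UTC: 14:00–20:00, 22:00–22:30.
Sven → UTC: 03:00–06:00, 07:00–07:30, 10:30–12:00.
Priya ∩ Ravi: 10:00–11:00, 11:30–12:00, 16:30–17:00.
Priya ∩ Ravi ∩ Ximena: 16:30–17:00.
Priya ∩ Ravi ∩ Ximena ∩ Sven: (none).
Windows ≥ 90 min: (none).

none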